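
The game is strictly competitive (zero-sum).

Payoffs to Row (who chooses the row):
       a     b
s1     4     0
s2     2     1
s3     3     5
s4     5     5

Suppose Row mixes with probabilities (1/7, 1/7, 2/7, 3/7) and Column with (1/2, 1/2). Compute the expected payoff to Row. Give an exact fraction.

Against (1/2, 1/2), each row's expected payoff is s1: 2; s2: 3/2; s3: 4; s4: 5.
Taking the (1/7, 1/7, 2/7, 3/7)-weighted average: (1/7)·(2) + (1/7)·(3/2) + (2/7)·(4) + (3/7)·(5) = 53/14.

53/14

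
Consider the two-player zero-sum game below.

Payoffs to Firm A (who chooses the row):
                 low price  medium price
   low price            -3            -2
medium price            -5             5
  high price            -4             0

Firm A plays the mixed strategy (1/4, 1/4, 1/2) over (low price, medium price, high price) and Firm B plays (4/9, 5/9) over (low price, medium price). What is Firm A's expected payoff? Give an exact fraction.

Against (4/9, 5/9), each row's expected payoff is low price: -22/9; medium price: 5/9; high price: -16/9.
Taking the (1/4, 1/4, 1/2)-weighted average: (1/4)·(-22/9) + (1/4)·(5/9) + (1/2)·(-16/9) = -49/36.

-49/36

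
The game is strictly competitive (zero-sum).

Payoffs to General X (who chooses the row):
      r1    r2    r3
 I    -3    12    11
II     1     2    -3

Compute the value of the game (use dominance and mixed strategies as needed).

1/9

Column r2 is strictly dominated by r3 for General Y (it gives General X more in every row).
The remaining 2×2 game on (I, II) × (r1, r3) has no saddle point. Let General X play I with probability p; indifference gives −3p + (1−p) = 11p − 3(1−p), so p = 2/9.
Similarly General Y's optimal q on r1 is 7/9, and the value is -3·(7/9) + (11)·(2/9) = 1/9.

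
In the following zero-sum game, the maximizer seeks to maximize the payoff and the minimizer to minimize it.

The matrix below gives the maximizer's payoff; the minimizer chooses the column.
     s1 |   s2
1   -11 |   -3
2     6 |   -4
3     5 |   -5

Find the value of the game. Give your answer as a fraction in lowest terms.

-31/9

Row 3 is strictly dominated by row 2, so the maximizer never plays it.
The remaining 2×2 game on (1, 2) × (s1, s2) has no saddle point. Let the maximizer play 1 with probability p; indifference gives −11p + 6(1−p) = −3p − 4(1−p), so p = 5/9.
Similarly the minimizer's optimal q on s1 is 1/18, and the value is -11·(1/18) + (-3)·(17/18) = -31/9.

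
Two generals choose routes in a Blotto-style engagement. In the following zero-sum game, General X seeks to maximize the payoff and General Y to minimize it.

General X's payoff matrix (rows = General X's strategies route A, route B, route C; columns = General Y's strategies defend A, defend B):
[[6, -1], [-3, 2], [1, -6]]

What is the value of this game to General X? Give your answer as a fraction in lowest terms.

Row route C is strictly dominated by row route A, so General X never plays it.
The remaining 2×2 game on (route A, route B) × (defend A, defend B) has no saddle point. Let General X play route A with probability p; indifference gives 6p − 3(1−p) = −p + 2(1−p), so p = 5/12.
Similarly General Y's optimal q on defend A is 1/4, and the value is 6·(1/4) + (-1)·(3/4) = 3/4.

3/4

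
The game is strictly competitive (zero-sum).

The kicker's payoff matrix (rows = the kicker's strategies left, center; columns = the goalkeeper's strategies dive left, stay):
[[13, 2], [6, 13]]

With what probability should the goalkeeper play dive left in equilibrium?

Row minima are 2 and 6, so the kicker's maximin is 6; column maxima are 13 and 13, so the goalkeeper's minimax is 13. These differ, so the equilibrium is in mixed strategies.
Let the goalkeeper play dive left with probability q. The kicker is indifferent when 13q + 2(1−q) = 6q + 13(1−q), giving q = 11/18.

11/18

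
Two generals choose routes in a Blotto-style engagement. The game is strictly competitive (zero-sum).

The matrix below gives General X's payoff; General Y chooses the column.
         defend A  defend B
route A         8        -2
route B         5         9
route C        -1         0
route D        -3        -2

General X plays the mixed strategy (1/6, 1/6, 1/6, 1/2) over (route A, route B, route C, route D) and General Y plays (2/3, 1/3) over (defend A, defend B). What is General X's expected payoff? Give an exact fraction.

Against (2/3, 1/3), each row's expected payoff is route A: 14/3; route B: 19/3; route C: -2/3; route D: -8/3.
Taking the (1/6, 1/6, 1/6, 1/2)-weighted average: (1/6)·(14/3) + (1/6)·(19/3) + (1/6)·(-2/3) + (1/2)·(-8/3) = 7/18.

7/18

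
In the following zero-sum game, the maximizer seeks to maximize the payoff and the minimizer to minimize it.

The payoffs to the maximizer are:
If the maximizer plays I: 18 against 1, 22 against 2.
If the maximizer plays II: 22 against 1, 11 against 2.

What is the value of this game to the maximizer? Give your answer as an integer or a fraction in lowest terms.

286/15

Row minima are 18 and 11, so the maximizer's maximin is 18; column maxima are 22 and 22, so the minimizer's minimax is 22. These differ, so the equilibrium is in mixed strategies.
Let the maximizer play I with probability p. The minimizer is indifferent when 18p + 22(1−p) = 22p + 11(1−p), giving p = 11/15.
Let the minimizer play 1 with probability q. The maximizer is indifferent when 18q + 22(1−q) = 22q + 11(1−q), giving q = 11/15.
The value is 18·(11/15) + (22)·(4/15) = 286/15.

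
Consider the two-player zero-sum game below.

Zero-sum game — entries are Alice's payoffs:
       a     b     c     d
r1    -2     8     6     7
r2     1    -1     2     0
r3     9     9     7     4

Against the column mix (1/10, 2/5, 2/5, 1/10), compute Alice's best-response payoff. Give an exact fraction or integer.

r1: (-2)·(1/10) + (8)·(2/5) + (6)·(2/5) + (7)·(1/10) = 61/10.
r2: (1)·(1/10) + (-1)·(2/5) + (2)·(2/5) + (0)·(1/10) = 1/2.
r3: (9)·(1/10) + (9)·(2/5) + (7)·(2/5) + (4)·(1/10) = 77/10.
The best pure response is r3 with expected payoff 77/10.

77/10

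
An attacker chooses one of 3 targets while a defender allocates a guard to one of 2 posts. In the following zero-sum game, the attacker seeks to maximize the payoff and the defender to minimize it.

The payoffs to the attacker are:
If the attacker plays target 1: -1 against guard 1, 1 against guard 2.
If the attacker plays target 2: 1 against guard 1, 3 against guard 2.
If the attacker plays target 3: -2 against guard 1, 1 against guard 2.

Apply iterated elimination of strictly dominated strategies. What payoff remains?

Row target 3 is strictly dominated by row target 2 (1>-2, 3>1); eliminate target 3.
Row target 1 is strictly dominated by row target 2 (1>-1, 3>1); eliminate target 1.
Column guard 2 is strictly dominated by guard 1 for the defender (1<3); eliminate guard 2.
Only (target 2, guard 1) remains, with payoff 1.

1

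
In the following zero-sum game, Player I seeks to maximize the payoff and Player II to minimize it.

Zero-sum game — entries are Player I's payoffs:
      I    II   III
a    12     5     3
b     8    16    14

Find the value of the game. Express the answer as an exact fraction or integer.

48/5

Column II is strictly dominated by III for Player II (it gives Player I more in every row).
The remaining 2×2 game on (a, b) × (I, III) has no saddle point. Let Player I play a with probability p; indifference gives 12p + 8(1−p) = 3p + 14(1−p), so p = 2/5.
Similarly Player II's optimal q on I is 11/15, and the value is 12·(11/15) + (3)·(4/15) = 48/5.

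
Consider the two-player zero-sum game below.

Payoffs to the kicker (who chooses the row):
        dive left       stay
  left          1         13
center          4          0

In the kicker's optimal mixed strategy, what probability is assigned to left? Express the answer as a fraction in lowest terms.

Row minima are 1 and 0, so the kicker's maximin is 1; column maxima are 4 and 13, so the goalkeeper's minimax is 4. These differ, so the equilibrium is in mixed strategies.
Let the kicker play left with probability p. The goalkeeper is indifferent when p + 4(1−p) = 13p, giving p = 1/4.

1/4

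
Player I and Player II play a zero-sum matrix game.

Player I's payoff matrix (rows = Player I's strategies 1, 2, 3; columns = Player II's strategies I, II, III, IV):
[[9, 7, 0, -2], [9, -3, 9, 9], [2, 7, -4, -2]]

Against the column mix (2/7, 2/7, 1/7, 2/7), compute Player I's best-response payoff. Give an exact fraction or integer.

1: (9)·(2/7) + (7)·(2/7) + (0)·(1/7) + (-2)·(2/7) = 4.
2: (9)·(2/7) + (-3)·(2/7) + (9)·(1/7) + (9)·(2/7) = 39/7.
3: (2)·(2/7) + (7)·(2/7) + (-4)·(1/7) + (-2)·(2/7) = 10/7.
The best pure response is 2 with expected payoff 39/7.

39/7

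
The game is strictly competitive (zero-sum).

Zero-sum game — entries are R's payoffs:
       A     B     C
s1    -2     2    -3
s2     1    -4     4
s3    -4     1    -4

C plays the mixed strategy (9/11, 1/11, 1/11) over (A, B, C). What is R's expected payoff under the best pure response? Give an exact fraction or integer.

s1: (-2)·(9/11) + (2)·(1/11) + (-3)·(1/11) = -19/11.
s2: (1)·(9/11) + (-4)·(1/11) + (4)·(1/11) = 9/11.
s3: (-4)·(9/11) + (1)·(1/11) + (-4)·(1/11) = -39/11.
The best pure response is s2 with expected payoff 9/11.

9/11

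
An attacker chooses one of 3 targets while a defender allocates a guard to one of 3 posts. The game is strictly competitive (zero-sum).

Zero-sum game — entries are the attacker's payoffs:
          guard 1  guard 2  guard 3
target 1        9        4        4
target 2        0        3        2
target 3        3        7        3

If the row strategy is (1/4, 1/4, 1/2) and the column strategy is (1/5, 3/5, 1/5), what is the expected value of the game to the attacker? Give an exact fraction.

9/2

Against (1/5, 3/5, 1/5), each row's expected payoff is target 1: 5; target 2: 11/5; target 3: 27/5.
Taking the (1/4, 1/4, 1/2)-weighted average: (1/4)·(5) + (1/4)·(11/5) + (1/2)·(27/5) = 9/2.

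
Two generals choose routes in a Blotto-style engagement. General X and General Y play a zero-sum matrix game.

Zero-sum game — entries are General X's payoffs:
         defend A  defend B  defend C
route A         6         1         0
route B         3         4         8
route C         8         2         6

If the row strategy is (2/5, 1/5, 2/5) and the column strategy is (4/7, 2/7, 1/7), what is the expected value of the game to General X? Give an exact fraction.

Against (4/7, 2/7, 1/7), each row's expected payoff is route A: 26/7; route B: 4; route C: 6.
Taking the (2/5, 1/5, 2/5)-weighted average: (2/5)·(26/7) + (1/5)·(4) + (2/5)·(6) = 164/35.

164/35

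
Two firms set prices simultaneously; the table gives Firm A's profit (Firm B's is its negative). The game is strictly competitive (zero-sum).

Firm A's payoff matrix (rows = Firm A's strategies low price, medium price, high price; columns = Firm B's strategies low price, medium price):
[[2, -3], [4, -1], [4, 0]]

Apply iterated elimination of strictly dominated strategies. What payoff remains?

0

Row low price is strictly dominated by row medium price (4>2, -1>-3); eliminate low price.
Column low price is strictly dominated by medium price for Firm B (-1<4, 0<4); eliminate low price.
Row medium price is strictly dominated by row high price (0>-1); eliminate medium price.
Only (high price, medium price) remains, with payoff 0.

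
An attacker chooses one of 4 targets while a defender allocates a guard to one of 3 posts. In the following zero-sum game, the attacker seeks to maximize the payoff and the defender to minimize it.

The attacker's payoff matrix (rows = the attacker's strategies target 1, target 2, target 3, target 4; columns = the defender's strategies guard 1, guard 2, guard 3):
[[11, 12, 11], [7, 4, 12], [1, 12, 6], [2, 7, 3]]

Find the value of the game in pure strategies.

Row minima: 11, 4, 1, 2 → the attacker's maximin is 11.
Column maxima: 11, 12, 12 → the defender's minimax is 11.
They coincide at (target 1, guard 1), so the value is 11.

11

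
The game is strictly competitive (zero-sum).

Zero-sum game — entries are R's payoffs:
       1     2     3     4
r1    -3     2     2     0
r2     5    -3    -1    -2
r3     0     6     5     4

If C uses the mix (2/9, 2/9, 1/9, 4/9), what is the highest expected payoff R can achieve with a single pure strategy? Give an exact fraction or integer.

11/3

r1: (-3)·(2/9) + (2)·(2/9) + (2)·(1/9) + (0)·(4/9) = 0.
r2: (5)·(2/9) + (-3)·(2/9) + (-1)·(1/9) + (-2)·(4/9) = -5/9.
r3: (0)·(2/9) + (6)·(2/9) + (5)·(1/9) + (4)·(4/9) = 11/3.
The best pure response is r3 with expected payoff 11/3.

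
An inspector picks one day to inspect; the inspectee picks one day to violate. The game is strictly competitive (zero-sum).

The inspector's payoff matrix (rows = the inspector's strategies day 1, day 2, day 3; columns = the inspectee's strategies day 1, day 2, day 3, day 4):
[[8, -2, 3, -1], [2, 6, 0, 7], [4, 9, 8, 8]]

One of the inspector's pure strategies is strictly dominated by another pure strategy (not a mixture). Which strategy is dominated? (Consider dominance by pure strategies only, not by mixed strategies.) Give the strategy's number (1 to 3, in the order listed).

Compare day 2 with day 3: 4 > 2, 9 > 6, 8 > 0, 8 > 7.
So day 3 strictly dominates day 2 for the inspector; day 2 is strictly dominated.

2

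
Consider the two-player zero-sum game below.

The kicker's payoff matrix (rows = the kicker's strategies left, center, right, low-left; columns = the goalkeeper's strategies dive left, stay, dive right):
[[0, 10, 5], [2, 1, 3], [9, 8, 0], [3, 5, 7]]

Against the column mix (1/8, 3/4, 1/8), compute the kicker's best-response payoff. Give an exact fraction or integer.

65/8

left: (0)·(1/8) + (10)·(3/4) + (5)·(1/8) = 65/8.
center: (2)·(1/8) + (1)·(3/4) + (3)·(1/8) = 11/8.
right: (9)·(1/8) + (8)·(3/4) + (0)·(1/8) = 57/8.
low-left: (3)·(1/8) + (5)·(3/4) + (7)·(1/8) = 5.
The best pure response is left with expected payoff 65/8.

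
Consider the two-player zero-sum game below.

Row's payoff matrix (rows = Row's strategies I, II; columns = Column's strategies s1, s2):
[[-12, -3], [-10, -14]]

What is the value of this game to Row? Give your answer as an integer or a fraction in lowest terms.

Row minima are -12 and -14, so Row's maximin is -12; column maxima are -10 and -3, so Column's minimax is -10. These differ, so the equilibrium is in mixed strategies.
Let Row play I with probability p. Column is indifferent when −12p − 10(1−p) = −3p − 14(1−p), giving p = 4/13.
Let Column play s1 with probability q. Row is indifferent when −12q − 3(1−q) = −10q − 14(1−q), giving q = 11/13.
The value is -12·(11/13) + (-3)·(2/13) = -138/13.

-138/13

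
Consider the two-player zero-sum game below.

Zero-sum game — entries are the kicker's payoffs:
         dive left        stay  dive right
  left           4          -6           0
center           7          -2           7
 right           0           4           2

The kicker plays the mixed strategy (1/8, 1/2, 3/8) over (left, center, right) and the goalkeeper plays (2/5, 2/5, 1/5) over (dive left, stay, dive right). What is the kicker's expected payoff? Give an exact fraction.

47/20

Against (2/5, 2/5, 1/5), each row's expected payoff is left: -4/5; center: 17/5; right: 2.
Taking the (1/8, 1/2, 3/8)-weighted average: (1/8)·(-4/5) + (1/2)·(17/5) + (3/8)·(2) = 47/20.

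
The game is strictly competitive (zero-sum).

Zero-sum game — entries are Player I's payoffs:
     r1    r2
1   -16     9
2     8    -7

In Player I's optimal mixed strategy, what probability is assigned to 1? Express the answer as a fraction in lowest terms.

Row minima are -16 and -7, so Player I's maximin is -7; column maxima are 8 and 9, so Player II's minimax is 8. These differ, so the equilibrium is in mixed strategies.
Let Player I play 1 with probability p. Player II is indifferent when −16p + 8(1−p) = 9p − 7(1−p), giving p = 3/8.

3/8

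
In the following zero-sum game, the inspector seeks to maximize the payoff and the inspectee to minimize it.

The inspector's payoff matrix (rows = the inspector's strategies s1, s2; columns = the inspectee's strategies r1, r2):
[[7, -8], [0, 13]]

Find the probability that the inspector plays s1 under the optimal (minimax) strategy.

13/28

Row minima are -8 and 0, so the inspector's maximin is 0; column maxima are 7 and 13, so the inspectee's minimax is 7. These differ, so the equilibrium is in mixed strategies.
Let the inspector play s1 with probability p. The inspectee is indifferent when 7p = −8p + 13(1−p), giving p = 13/28.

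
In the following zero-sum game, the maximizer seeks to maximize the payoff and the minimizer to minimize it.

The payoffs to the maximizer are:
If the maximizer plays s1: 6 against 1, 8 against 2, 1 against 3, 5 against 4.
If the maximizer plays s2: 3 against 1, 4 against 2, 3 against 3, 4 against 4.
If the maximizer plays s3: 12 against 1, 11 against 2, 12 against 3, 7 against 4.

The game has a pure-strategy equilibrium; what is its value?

Row minima: 1, 3, 7 → the maximizer's maximin is 7.
Column maxima: 12, 11, 12, 7 → the minimizer's minimax is 7.
They coincide at (s3, 4), so the value is 7.

7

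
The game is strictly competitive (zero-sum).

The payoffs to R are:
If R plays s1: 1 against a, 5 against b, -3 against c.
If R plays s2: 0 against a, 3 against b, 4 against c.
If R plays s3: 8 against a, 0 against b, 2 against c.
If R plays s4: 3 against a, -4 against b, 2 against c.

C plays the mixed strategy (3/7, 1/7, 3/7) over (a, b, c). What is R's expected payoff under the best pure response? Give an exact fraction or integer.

s1: (1)·(3/7) + (5)·(1/7) + (-3)·(3/7) = -1/7.
s2: (0)·(3/7) + (3)·(1/7) + (4)·(3/7) = 15/7.
s3: (8)·(3/7) + (0)·(1/7) + (2)·(3/7) = 30/7.
s4: (3)·(3/7) + (-4)·(1/7) + (2)·(3/7) = 11/7.
The best pure response is s3 with expected payoff 30/7.

30/7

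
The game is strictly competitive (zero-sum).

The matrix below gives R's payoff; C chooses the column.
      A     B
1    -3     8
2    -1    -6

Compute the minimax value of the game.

-13/8

Row minima are -3 and -6, so R's maximin is -3; column maxima are -1 and 8, so C's minimax is -1. These differ, so the equilibrium is in mixed strategies.
Let R play 1 with probability p. C is indifferent when −3p − (1−p) = 8p − 6(1−p), giving p = 5/16.
Let C play A with probability q. R is indifferent when −3q + 8(1−q) = −q − 6(1−q), giving q = 7/8.
The value is -3·(7/8) + (8)·(1/8) = -13/8.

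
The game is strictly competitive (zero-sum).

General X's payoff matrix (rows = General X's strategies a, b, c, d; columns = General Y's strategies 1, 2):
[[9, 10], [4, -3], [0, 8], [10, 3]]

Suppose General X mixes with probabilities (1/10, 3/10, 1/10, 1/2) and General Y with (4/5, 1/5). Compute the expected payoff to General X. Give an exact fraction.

Against (4/5, 1/5), each row's expected payoff is a: 46/5; b: 13/5; c: 8/5; d: 43/5.
Taking the (1/10, 3/10, 1/10, 1/2)-weighted average: (1/10)·(46/5) + (3/10)·(13/5) + (1/10)·(8/5) + (1/2)·(43/5) = 154/25.

154/25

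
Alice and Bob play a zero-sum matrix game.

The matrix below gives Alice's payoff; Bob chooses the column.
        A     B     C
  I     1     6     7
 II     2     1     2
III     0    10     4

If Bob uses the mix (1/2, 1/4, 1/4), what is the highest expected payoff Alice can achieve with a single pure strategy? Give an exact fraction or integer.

15/4

I: (1)·(1/2) + (6)·(1/4) + (7)·(1/4) = 15/4.
II: (2)·(1/2) + (1)·(1/4) + (2)·(1/4) = 7/4.
III: (0)·(1/2) + (10)·(1/4) + (4)·(1/4) = 7/2.
The best pure response is I with expected payoff 15/4.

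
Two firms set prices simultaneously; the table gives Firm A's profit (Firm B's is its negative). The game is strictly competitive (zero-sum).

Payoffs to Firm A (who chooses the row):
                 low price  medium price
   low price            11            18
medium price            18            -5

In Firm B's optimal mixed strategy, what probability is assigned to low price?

Row minima are 11 and -5, so Firm A's maximin is 11; column maxima are 18 and 18, so Firm B's minimax is 18. These differ, so the equilibrium is in mixed strategies.
Let Firm B play low price with probability q. Firm A is indifferent when 11q + 18(1−q) = 18q − 5(1−q), giving q = 23/30.

23/30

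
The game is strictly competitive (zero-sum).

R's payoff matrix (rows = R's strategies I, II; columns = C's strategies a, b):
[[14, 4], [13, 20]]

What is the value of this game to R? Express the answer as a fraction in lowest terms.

Row minima are 4 and 13, so R's maximin is 13; column maxima are 14 and 20, so C's minimax is 14. These differ, so the equilibrium is in mixed strategies.
Let R play I with probability p. C is indifferent when 14p + 13(1−p) = 4p + 20(1−p), giving p = 7/17.
Let C play a with probability q. R is indifferent when 14q + 4(1−q) = 13q + 20(1−q), giving q = 16/17.
The value is 14·(16/17) + (4)·(1/17) = 228/17.

228/17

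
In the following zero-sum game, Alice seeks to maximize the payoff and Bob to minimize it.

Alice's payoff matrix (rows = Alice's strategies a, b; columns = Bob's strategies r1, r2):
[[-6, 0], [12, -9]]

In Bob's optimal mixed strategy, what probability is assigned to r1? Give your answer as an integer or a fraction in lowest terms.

1/3

Row minima are -6 and -9, so Alice's maximin is -6; column maxima are 12 and 0, so Bob's minimax is 0. These differ, so the equilibrium is in mixed strategies.
Let Bob play r1 with probability q. Alice is indifferent when −6q = 12q − 9(1−q), giving q = 1/3.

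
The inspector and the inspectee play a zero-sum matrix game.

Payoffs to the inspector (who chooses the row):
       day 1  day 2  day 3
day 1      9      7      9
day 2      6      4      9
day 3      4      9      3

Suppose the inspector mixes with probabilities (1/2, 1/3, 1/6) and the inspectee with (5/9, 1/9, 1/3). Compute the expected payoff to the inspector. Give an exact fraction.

397/54

Against (5/9, 1/9, 1/3), each row's expected payoff is day 1: 79/9; day 2: 61/9; day 3: 38/9.
Taking the (1/2, 1/3, 1/6)-weighted average: (1/2)·(79/9) + (1/3)·(61/9) + (1/6)·(38/9) = 397/54.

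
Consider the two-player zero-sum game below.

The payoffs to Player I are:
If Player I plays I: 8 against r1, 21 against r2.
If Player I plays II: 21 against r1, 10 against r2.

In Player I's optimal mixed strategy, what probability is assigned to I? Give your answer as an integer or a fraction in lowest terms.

11/24

Row minima are 8 and 10, so Player I's maximin is 10; column maxima are 21 and 21, so Player II's minimax is 21. These differ, so the equilibrium is in mixed strategies.
Let Player I play I with probability p. Player II is indifferent when 8p + 21(1−p) = 21p + 10(1−p), giving p = 11/24.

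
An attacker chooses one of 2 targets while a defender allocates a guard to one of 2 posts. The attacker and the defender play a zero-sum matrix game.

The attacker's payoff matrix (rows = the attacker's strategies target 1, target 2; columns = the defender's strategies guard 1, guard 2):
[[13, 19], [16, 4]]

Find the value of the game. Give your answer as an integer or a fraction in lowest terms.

14

Row minima are 13 and 4, so the attacker's maximin is 13; column maxima are 16 and 19, so the defender's minimax is 16. These differ, so the equilibrium is in mixed strategies.
Let the attacker play target 1 with probability p. The defender is indifferent when 13p + 16(1−p) = 19p + 4(1−p), giving p = 2/3.
Let the defender play guard 1 with probability q. The attacker is indifferent when 13q + 19(1−q) = 16q + 4(1−q), giving q = 5/6.
The value is 13·(5/6) + (19)·(1/6) = 14.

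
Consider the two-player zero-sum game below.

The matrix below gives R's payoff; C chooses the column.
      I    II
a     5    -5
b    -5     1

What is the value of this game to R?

Row minima are -5 and -5, so R's maximin is -5; column maxima are 5 and 1, so C's minimax is 1. These differ, so the equilibrium is in mixed strategies.
Let R play a with probability p. C is indifferent when 5p − 5(1−p) = −5p + (1−p), giving p = 3/8.
Let C play I with probability q. R is indifferent when 5q − 5(1−q) = −5q + (1−q), giving q = 3/8.
The value is 5·(3/8) + (-5)·(5/8) = -5/4.

-5/4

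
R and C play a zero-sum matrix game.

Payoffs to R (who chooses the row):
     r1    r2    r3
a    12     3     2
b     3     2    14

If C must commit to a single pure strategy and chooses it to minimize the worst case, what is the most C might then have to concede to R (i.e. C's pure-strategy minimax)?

The worst case (largest entry) in each column is r1: 12, r2: 3, r3: 14.
The best (smallest) of these is 3.

3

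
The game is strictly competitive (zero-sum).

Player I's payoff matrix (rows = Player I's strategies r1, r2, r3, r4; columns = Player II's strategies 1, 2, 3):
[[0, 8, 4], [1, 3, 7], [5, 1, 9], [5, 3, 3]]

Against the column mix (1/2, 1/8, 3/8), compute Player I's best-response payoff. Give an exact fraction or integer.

r1: (0)·(1/2) + (8)·(1/8) + (4)·(3/8) = 5/2.
r2: (1)·(1/2) + (3)·(1/8) + (7)·(3/8) = 7/2.
r3: (5)·(1/2) + (1)·(1/8) + (9)·(3/8) = 6.
r4: (5)·(1/2) + (3)·(1/8) + (3)·(3/8) = 4.
The best pure response is r3 with expected payoff 6.

6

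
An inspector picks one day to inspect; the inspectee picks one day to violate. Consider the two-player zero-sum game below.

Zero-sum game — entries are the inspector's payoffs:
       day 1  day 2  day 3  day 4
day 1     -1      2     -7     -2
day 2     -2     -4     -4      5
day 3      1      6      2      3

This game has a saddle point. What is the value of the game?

1

Row minima: -7, -4, 1 → the inspector's maximin is 1.
Column maxima: 1, 6, 2, 5 → the inspectee's minimax is 1.
They coincide at (day 3, day 1), so the value is 1.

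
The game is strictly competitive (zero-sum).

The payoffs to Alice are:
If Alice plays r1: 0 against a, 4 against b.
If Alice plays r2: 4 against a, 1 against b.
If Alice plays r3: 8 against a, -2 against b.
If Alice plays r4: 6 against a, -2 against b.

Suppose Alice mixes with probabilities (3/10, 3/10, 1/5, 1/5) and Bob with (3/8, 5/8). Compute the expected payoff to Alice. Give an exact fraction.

Against (3/8, 5/8), each row's expected payoff is r1: 5/2; r2: 17/8; r3: 7/4; r4: 1.
Taking the (3/10, 3/10, 1/5, 1/5)-weighted average: (3/10)·(5/2) + (3/10)·(17/8) + (1/5)·(7/4) + (1/5)·(1) = 31/16.

31/16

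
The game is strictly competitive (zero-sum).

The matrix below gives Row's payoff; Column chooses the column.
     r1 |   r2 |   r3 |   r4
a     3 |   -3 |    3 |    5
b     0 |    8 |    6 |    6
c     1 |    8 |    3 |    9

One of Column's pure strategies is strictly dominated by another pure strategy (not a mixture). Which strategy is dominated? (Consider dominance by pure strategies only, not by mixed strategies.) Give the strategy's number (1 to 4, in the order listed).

4

Column prefers columns that give Row less. Compare r4 with r1: 3 < 5, 0 < 6, 1 < 9.
So r1 strictly dominates r4 for Column; r4 is strictly dominated.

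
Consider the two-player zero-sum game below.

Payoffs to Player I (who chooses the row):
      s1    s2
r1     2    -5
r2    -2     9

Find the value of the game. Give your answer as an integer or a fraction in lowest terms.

Row minima are -5 and -2, so Player I's maximin is -2; column maxima are 2 and 9, so Player II's minimax is 2. These differ, so the equilibrium is in mixed strategies.
Let Player I play r1 with probability p. Player II is indifferent when 2p − 2(1−p) = −5p + 9(1−p), giving p = 11/18.
Let Player II play s1 with probability q. Player I is indifferent when 2q − 5(1−q) = −2q + 9(1−q), giving q = 7/9.
The value is 2·(7/9) + (-5)·(2/9) = 4/9.

4/9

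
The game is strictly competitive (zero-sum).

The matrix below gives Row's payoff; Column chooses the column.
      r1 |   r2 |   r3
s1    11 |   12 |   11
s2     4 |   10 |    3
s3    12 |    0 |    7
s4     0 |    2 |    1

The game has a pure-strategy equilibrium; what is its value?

Row minima: 11, 3, 0, 0 → Row's maximin is 11.
Column maxima: 12, 12, 11 → Column's minimax is 11.
They coincide at (s1, r3), so the value is 11.

11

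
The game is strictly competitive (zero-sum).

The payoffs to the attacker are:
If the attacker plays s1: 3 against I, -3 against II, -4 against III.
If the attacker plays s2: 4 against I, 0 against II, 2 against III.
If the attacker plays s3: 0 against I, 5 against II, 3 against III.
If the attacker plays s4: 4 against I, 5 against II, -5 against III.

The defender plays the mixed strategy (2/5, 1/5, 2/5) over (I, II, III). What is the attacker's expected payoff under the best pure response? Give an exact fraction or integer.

12/5

s1: (3)·(2/5) + (-3)·(1/5) + (-4)·(2/5) = -1.
s2: (4)·(2/5) + (0)·(1/5) + (2)·(2/5) = 12/5.
s3: (0)·(2/5) + (5)·(1/5) + (3)·(2/5) = 11/5.
s4: (4)·(2/5) + (5)·(1/5) + (-5)·(2/5) = 3/5.
The best pure response is s2 with expected payoff 12/5.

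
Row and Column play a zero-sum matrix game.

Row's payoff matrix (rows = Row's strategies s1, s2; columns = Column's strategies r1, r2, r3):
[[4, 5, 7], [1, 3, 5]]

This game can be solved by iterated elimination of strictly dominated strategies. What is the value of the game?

4

Row s2 is strictly dominated by row s1 (4>1, 5>3, 7>5); eliminate s2.
Column r3 is strictly dominated by r1 for Column (4<7); eliminate r3.
Column r2 is strictly dominated by r1 for Column (4<5); eliminate r2.
Only (s1, r1) remains, with payoff 4.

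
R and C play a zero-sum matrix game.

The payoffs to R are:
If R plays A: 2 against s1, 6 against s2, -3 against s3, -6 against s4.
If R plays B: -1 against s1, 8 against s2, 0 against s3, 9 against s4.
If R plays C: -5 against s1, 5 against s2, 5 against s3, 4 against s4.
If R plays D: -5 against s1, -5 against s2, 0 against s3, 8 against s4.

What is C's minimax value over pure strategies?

The worst case (largest entry) in each column is s1: 2, s2: 8, s3: 5, s4: 9.
The best (smallest) of these is 2.

2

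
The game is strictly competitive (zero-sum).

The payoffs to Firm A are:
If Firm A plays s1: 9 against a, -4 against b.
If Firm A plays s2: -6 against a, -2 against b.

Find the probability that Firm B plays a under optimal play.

Row minima are -4 and -6, so Firm A's maximin is -4; column maxima are 9 and -2, so Firm B's minimax is -2. These differ, so the equilibrium is in mixed strategies.
Let Firm B play a with probability q. Firm A is indifferent when 9q − 4(1−q) = −6q − 2(1−q), giving q = 2/17.

2/17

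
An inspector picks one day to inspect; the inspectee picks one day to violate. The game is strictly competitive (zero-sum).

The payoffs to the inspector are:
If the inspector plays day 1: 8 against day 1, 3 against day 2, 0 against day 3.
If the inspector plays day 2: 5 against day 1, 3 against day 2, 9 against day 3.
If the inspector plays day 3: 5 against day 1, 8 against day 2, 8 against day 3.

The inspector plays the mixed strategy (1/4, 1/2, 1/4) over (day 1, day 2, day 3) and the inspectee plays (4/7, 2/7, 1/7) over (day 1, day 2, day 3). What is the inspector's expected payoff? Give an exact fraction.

Against (4/7, 2/7, 1/7), each row's expected payoff is day 1: 38/7; day 2: 5; day 3: 44/7.
Taking the (1/4, 1/2, 1/4)-weighted average: (1/4)·(38/7) + (1/2)·(5) + (1/4)·(44/7) = 38/7.

38/7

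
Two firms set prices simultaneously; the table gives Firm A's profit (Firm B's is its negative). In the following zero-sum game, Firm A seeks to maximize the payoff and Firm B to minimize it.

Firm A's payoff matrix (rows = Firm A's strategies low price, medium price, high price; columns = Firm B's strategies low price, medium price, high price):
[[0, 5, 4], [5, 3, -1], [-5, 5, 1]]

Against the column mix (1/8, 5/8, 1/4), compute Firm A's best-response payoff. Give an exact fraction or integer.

low price: (0)·(1/8) + (5)·(5/8) + (4)·(1/4) = 33/8.
medium price: (5)·(1/8) + (3)·(5/8) + (-1)·(1/4) = 9/4.
high price: (-5)·(1/8) + (5)·(5/8) + (1)·(1/4) = 11/4.
The best pure response is low price with expected payoff 33/8.

33/8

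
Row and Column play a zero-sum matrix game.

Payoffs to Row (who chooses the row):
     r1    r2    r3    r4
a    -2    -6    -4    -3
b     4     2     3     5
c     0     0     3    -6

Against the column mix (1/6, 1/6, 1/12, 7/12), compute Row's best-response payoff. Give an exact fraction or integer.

a: (-2)·(1/6) + (-6)·(1/6) + (-4)·(1/12) + (-3)·(7/12) = -41/12.
b: (4)·(1/6) + (2)·(1/6) + (3)·(1/12) + (5)·(7/12) = 25/6.
c: (0)·(1/6) + (0)·(1/6) + (3)·(1/12) + (-6)·(7/12) = -13/4.
The best pure response is b with expected payoff 25/6.

25/6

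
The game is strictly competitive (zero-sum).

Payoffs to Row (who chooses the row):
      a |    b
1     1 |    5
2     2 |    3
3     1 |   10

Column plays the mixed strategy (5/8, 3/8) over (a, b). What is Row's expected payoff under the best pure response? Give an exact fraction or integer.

1: (1)·(5/8) + (5)·(3/8) = 5/2.
2: (2)·(5/8) + (3)·(3/8) = 19/8.
3: (1)·(5/8) + (10)·(3/8) = 35/8.
The best pure response is 3 with expected payoff 35/8.

35/8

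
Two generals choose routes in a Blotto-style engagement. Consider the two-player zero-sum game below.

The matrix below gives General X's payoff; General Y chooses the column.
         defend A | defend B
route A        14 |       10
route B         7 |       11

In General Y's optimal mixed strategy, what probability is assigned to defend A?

Row minima are 10 and 7, so General X's maximin is 10; column maxima are 14 and 11, so General Y's minimax is 11. These differ, so the equilibrium is in mixed strategies.
Let General Y play defend A with probability q. General X is indifferent when 14q + 10(1−q) = 7q + 11(1−q), giving q = 1/8.

1/8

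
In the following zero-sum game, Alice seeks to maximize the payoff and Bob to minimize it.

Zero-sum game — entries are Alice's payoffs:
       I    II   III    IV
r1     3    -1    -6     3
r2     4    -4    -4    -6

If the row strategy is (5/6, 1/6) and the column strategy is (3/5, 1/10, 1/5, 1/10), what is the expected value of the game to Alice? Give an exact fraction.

23/30

Against (3/5, 1/10, 1/5, 1/10), each row's expected payoff is r1: 4/5; r2: 3/5.
Taking the (5/6, 1/6)-weighted average: (5/6)·(4/5) + (1/6)·(3/5) = 23/30.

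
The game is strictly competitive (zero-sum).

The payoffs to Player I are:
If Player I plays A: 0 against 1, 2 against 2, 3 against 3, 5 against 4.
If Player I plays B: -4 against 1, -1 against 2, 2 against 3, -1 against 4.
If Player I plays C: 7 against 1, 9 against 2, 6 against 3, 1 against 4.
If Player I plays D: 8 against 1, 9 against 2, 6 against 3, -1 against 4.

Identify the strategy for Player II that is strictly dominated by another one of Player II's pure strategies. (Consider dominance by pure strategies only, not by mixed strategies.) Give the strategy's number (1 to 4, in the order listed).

2

Player II prefers columns that give Player I less. Compare 2 with 1: 0 < 2, -4 < -1, 7 < 9, 8 < 9.
So 1 strictly dominates 2 for Player II; 2 is strictly dominated.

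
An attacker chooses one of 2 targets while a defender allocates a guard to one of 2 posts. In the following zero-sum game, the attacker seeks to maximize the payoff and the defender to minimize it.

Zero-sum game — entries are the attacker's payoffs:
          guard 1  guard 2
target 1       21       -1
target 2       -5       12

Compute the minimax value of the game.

Row minima are -1 and -5, so the attacker's maximin is -1; column maxima are 21 and 12, so the defender's minimax is 12. These differ, so the equilibrium is in mixed strategies.
Let the attacker play target 1 with probability p. The defender is indifferent when 21p − 5(1−p) = −p + 12(1−p), giving p = 17/39.
Let the defender play guard 1 with probability q. The attacker is indifferent when 21q − (1−q) = −5q + 12(1−q), giving q = 1/3.
The value is 21·(1/3) + (-1)·(2/3) = 19/3.

19/3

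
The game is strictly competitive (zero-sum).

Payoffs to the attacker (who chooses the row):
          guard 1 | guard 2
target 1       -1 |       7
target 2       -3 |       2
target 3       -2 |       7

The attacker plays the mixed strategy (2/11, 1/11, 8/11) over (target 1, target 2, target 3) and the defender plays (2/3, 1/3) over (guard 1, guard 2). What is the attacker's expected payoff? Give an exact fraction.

10/11

Against (2/3, 1/3), each row's expected payoff is target 1: 5/3; target 2: -4/3; target 3: 1.
Taking the (2/11, 1/11, 8/11)-weighted average: (2/11)·(5/3) + (1/11)·(-4/3) + (8/11)·(1) = 10/11.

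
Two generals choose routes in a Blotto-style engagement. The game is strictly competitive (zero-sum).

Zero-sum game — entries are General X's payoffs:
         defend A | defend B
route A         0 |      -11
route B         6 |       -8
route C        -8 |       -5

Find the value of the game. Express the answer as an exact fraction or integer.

-94/17

Row route A is strictly dominated by row route B, so General X never plays it.
The remaining 2×2 game on (route B, route C) × (defend A, defend B) has no saddle point. Let General X play route B with probability p; indifference gives 6p − 8(1−p) = −8p − 5(1−p), so p = 3/17.
Similarly General Y's optimal q on defend A is 3/17, and the value is 6·(3/17) + (-8)·(14/17) = -94/17.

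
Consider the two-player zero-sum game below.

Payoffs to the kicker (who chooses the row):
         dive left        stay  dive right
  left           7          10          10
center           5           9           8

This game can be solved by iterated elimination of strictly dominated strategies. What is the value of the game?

7

Row center is strictly dominated by row left (7>5, 10>9, 10>8); eliminate center.
Column stay is strictly dominated by dive left for the goalkeeper (7<10); eliminate stay.
Column dive right is strictly dominated by dive left for the goalkeeper (7<10); eliminate dive right.
Only (left, dive left) remains, with payoff 7.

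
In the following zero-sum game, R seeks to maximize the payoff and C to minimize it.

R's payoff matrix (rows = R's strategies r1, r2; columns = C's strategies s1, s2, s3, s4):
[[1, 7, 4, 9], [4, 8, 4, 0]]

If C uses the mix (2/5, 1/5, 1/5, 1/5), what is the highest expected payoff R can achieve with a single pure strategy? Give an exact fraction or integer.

r1: (1)·(2/5) + (7)·(1/5) + (4)·(1/5) + (9)·(1/5) = 22/5.
r2: (4)·(2/5) + (8)·(1/5) + (4)·(1/5) + (0)·(1/5) = 4.
The best pure response is r1 with expected payoff 22/5.

22/5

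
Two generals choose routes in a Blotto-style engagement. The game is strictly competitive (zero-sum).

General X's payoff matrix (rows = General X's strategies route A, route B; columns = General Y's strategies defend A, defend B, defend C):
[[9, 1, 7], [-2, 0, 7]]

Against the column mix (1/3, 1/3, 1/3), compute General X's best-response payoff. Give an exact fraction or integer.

route A: (9)·(1/3) + (1)·(1/3) + (7)·(1/3) = 17/3.
route B: (-2)·(1/3) + (0)·(1/3) + (7)·(1/3) = 5/3.
The best pure response is route A with expected payoff 17/3.

17/3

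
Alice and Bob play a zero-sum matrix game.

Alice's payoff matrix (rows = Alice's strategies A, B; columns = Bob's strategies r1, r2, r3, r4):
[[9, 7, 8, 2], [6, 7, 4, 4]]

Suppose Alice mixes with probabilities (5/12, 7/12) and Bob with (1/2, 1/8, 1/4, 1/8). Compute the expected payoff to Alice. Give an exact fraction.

Against (1/2, 1/8, 1/4, 1/8), each row's expected payoff is A: 61/8; B: 43/8.
Taking the (5/12, 7/12)-weighted average: (5/12)·(61/8) + (7/12)·(43/8) = 101/16.

101/16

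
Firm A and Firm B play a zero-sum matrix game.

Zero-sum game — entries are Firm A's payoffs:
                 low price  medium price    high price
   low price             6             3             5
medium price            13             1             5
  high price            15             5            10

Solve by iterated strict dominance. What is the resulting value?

5

Row low price is strictly dominated by row high price (15>6, 5>3, 10>5); eliminate low price.
Row medium price is strictly dominated by row high price (15>13, 5>1, 10>5); eliminate medium price.
Column low price is strictly dominated by medium price for Firm B (5<15); eliminate low price.
Column high price is strictly dominated by medium price for Firm B (5<10); eliminate high price.
Only (high price, medium price) remains, with payoff 5.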